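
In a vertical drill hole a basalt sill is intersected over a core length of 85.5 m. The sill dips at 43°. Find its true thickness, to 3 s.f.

True thickness t = h · cos(dip) = 85.5 × cos 43°
t = 85.5 × 0.7314 = 62.531 m

62.5 m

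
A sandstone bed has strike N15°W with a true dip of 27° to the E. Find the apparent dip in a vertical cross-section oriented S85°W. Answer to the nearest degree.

27°

The strike is N15°W and the section trends S85°W; the acute angle between them is β = 80°.
tan α = tan 27° × sin 80° = 0.5095 × 0.9848 = 0.5018
apparent dip = arctan 0.5018 = 26.65°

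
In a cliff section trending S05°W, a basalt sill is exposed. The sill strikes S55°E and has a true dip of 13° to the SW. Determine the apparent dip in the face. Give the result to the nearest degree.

The section lies 60° from the strike.
tan(apparent dip) = tan 13° · sin 60° = 0.1999
α = arctan(0.1999) = 11.31°

11°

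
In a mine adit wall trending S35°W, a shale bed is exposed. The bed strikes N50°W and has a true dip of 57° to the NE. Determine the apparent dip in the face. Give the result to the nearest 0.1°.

Angle between strike (N50°W) and section (S35°W): β = 85°.
tan(apparent dip) = tan 57° · sin 85° = 1.5340
apparent dip = arctan 1.5340 = 56.90°

56.9°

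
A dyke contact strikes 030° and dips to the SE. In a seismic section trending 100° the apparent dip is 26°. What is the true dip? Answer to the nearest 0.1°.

27.4°

β = acute angle between strike 030° and section 100° = 70°.
tan δ = tan α / sin β = tan 26° / sin 70° = 0.4877 / 0.9397 = 0.5190
true dip = arctan 0.5190 = 27.43°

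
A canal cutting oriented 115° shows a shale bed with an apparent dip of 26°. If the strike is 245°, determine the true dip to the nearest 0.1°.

32.5°

The section is 50° from the strike.
tan δ = tan α / sin β = tan 26° / sin 50° = 0.4877 / 0.7660 = 0.6367
true dip = arctan 0.6367 = 32.48°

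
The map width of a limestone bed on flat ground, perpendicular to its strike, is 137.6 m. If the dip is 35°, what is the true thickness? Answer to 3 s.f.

78.9 m

True thickness t = w · sin(dip) = 137.6 × sin 35°
t = 137.6 × 0.5736 = 78.924 m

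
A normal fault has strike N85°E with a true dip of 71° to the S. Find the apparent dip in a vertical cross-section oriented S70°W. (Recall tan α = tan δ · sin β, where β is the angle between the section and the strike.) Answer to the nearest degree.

37°

The strike is N85°E and the section trends S70°W; the acute angle between them is β = 15°.
tan α = tan 71° × sin 15° = 2.9042 × 0.2588 = 0.7517
apparent dip = arctan 0.7517 = 36.93°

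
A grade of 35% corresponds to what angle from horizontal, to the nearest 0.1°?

19.3°

tan θ = 35/100 = 0.3500
θ = arctan(0.3500) = 19.29°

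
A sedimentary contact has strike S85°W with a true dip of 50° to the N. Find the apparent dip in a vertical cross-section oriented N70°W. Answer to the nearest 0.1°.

The section lies 25° from the strike.
tan α = tan 50° × sin 25° = 1.1918 × 0.4226 = 0.5037
α = arctan(0.5037) = 26.73°

26.7°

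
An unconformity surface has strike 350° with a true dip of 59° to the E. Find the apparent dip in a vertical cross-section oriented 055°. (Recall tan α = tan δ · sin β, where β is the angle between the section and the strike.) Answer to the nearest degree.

Angle between strike (350°) and section (055°): β = 65°.
tan α = tan 59° × sin 65° = 1.6643 × 0.9063 = 1.5083
α = arctan(1.5083) = 56.46°

56°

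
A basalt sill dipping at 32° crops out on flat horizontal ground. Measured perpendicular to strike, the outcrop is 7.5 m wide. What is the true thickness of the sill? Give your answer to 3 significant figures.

3.97 m

True thickness t = w · sin(dip) = 7.5 × sin 32°
t = 7.5 × 0.5299 = 3.974 m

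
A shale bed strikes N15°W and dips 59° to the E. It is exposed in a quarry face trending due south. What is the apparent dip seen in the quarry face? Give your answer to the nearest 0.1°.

Angle between strike (N15°W) and section (due south): β = 15°.
tan α = tan 59° × sin 15° = 1.6643 × 0.2588 = 0.4307
α = arctan(0.4307) = 23.30°

23.3°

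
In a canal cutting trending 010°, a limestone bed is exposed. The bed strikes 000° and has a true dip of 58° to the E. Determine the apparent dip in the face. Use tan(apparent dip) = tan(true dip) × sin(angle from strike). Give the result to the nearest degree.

16°

Angle between strike (000°) and section (010°): β = 10°.
tan α = tan 58° × sin 10° = 1.6003 × 0.1736 = 0.2779
apparent dip = arctan 0.2779 = 15.53°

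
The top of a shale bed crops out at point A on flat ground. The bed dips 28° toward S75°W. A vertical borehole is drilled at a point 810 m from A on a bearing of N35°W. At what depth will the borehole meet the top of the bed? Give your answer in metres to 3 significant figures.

147 m

The hole lies 70° from the dip direction, so the down-dip offset is 810 × cos 70° = 277.04 m.
Depth = down-dip offset × tan(dip) = 277.04 × tan 28° = 277.04 × 0.5317
Depth = 147.30 m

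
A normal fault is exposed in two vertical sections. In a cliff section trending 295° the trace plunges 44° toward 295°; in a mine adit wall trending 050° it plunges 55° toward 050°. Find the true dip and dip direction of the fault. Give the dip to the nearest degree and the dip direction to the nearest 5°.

Represent each trace as a vector plunging at its apparent dip toward its trend (east-north-up frame): v₁ = (-0.652, 0.304, -0.695), v₂ = (0.439, 0.369, -0.819).
n = v₁ × v₂ = (-0.007, 0.839, 0.374) (taken with n_z > 0).
tan δ = √(n_x²+n_y²)/n_z = 0.839/0.374, so δ = 66.0°.
The horizontal component of n points toward azimuth atan2(n_x, n_y) = 360°, the dip direction.

true dip 66°, dip direction 000°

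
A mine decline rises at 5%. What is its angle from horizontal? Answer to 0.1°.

2.9°

tan θ = 5/100 = 0.0500
θ = arctan(0.0500) = 2.86°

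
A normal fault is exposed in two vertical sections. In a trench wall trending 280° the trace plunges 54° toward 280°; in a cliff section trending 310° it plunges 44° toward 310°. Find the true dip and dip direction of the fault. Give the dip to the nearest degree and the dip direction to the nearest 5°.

true dip 55°, dip direction 260°

Each apparent-dip line lies in the plane. As unit vectors (x east, y north, z up), v₁ plunges 54°→280° and v₂ plunges 44°→310°.
n = v₁ × v₂ = (-0.303, -0.044, 0.211) (taken with n_z > 0).
True dip = arccos(n_z / |n|) = arccos(0.5680) = 55.4°.
Dip direction = atan2(-0.303, -0.044) = 262° (azimuth of n's horizontal projection).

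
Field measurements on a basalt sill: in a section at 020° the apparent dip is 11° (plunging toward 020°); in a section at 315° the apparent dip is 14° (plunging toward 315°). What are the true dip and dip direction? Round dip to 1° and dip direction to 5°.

true dip 15°, dip direction 335°

The two traces are lines in the plane: v₁ = (sin 20°·cos 11°, cos 20°·cos 11°, −sin 11°), v₂ = (sin 315°·cos 14°, cos 315°·cos 14°, −sin 14°).
n = v₁ × v₂ = (-0.092, 0.212, 0.863) (taken with n_z > 0).
tan δ = √(n_x²+n_y²)/n_z = 0.231/0.863, so δ = 15.0°.
Dip direction = azimuth of (n_x, n_y) = atan2(-0.092, 0.212) = 336°.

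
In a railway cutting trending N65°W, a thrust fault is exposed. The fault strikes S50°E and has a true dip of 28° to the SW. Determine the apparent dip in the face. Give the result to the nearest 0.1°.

7.8°

The section lies 15° from the strike.
tan α = tan 28° × sin 15° = 0.5317 × 0.2588 = 0.1376
α = arctan(0.1376) = 7.84°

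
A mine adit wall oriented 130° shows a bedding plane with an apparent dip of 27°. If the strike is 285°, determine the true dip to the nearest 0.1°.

50.3°

The section is 25° from the strike.
tan(true dip) = tan 27° / sin 25° = 1.2056
δ = arctan(1.2056) = 50.33°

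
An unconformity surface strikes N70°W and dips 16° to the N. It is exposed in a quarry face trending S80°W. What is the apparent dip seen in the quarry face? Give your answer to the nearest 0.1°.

8.2°

Angle between strike (N70°W) and section (S80°W): β = 30°.
tan(apparent dip) = tan 16° · sin 30° = 0.1434
apparent dip = arctan 0.1434 = 8.16°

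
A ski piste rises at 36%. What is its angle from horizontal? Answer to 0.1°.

tan θ = 36/100 = 0.3600
θ = arctan(0.3600) = 19.80°

19.8°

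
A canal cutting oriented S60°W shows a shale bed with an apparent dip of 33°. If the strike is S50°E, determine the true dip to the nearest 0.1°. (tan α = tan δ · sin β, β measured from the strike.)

β = acute angle between strike S50°E and section S60°W = 70°.
tan δ = tan α / sin β = tan 33° / sin 70° = 0.6494 / 0.9397 = 0.6911
δ = arctan(0.6911) = 34.65°

34.6°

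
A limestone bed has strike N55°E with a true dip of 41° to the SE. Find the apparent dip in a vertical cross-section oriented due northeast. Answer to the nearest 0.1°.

8.6°

The strike is N55°E and the section trends due northeast; the acute angle between them is β = 10°.
tan(apparent dip) = tan 41° · sin 10° = 0.1510
apparent dip = arctan 0.1510 = 8.58°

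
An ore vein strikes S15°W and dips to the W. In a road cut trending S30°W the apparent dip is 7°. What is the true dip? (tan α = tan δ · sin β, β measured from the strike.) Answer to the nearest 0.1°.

The section is 15° from the strike.
tan(true dip) = tan 7° / sin 15° = 0.4744
δ = arctan(0.4744) = 25.38°

25.4°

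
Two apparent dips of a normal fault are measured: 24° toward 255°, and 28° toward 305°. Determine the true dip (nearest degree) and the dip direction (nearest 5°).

true dip 29°, dip direction 290°

The two traces are lines in the plane: v₁ = (sin 255°·cos 24°, cos 255°·cos 24°, −sin 24°), v₂ = (sin 305°·cos 28°, cos 305°·cos 28°, −sin 28°).
n = v₁ × v₂ = (-0.317, 0.120, 0.618) (taken with n_z > 0).
tan δ = √(n_x²+n_y²)/n_z = 0.339/0.618, so δ = 28.7°.
The horizontal component of n points toward azimuth atan2(n_x, n_y) = 291°, the dip direction.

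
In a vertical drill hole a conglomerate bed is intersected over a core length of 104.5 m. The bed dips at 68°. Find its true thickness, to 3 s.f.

True thickness t = h · cos(dip) = 104.5 × cos 68°
t = 104.5 × 0.3746 = 39.146 m

39.1 m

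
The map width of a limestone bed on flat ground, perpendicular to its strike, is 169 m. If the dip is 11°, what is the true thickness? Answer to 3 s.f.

32.2 m

True thickness t = w · sin(dip) = 169 × sin 11°
t = 169 × 0.1908 = 32.247 m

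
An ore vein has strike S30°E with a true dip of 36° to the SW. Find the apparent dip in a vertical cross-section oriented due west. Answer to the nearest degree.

32°

Angle between strike (S30°E) and section (due west): β = 60°.
tan(apparent dip) = tan 36° · sin 60° = 0.6292
α = arctan(0.6292) = 32.18°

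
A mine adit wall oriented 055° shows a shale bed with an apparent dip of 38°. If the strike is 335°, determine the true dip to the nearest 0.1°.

β = acute angle between strike 335° and section 055° = 80°.
tan δ = tan α / sin β = tan 38° / sin 80° = 0.7813 / 0.9848 = 0.7933
true dip = arctan 0.7933 = 38.43°

38.4°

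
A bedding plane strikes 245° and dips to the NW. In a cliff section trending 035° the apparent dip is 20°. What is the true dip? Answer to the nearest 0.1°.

36.1°

The section is 30° from the strike.
tan δ = tan α / sin β = tan 20° / sin 30° = 0.3640 / 0.5000 = 0.7279
true dip = arctan 0.7279 = 36.05°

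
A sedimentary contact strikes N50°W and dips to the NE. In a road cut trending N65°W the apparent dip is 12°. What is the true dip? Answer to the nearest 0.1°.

β = acute angle between strike N50°W and section N65°W = 15°.
tan(true dip) = tan 12° / sin 15° = 0.8213
true dip = arctan 0.8213 = 39.39°

39.4°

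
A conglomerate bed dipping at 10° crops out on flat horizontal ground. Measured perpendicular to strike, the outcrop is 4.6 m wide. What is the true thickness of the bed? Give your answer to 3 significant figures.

True thickness t = w · sin(dip) = 4.6 × sin 10°
t = 4.6 × 0.1736 = 0.799 m

0.799 m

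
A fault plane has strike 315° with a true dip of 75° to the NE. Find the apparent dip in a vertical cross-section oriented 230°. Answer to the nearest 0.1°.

The strike is 315° and the section trends 230°; the acute angle between them is β = 85°.
tan α = tan 75° × sin 85° = 3.7321 × 0.9962 = 3.7178
α = arctan(3.7178) = 74.95°

74.9°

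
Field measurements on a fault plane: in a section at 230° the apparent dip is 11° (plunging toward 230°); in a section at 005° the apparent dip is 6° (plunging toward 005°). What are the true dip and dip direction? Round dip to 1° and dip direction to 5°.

Represent each trace as a vector plunging at its apparent dip toward its trend (east-north-up frame): v₁ = (-0.752, -0.631, -0.191), v₂ = (0.087, 0.991, -0.105).
n = v₁ × v₂ = (-0.255, 0.095, 0.690) (taken with n_z > 0).
Dip δ = arctan(|n_h|/n_z) = arctan(0.272/0.690) = 21.5°.
The horizontal component of n points toward azimuth atan2(n_x, n_y) = 290°, the dip direction.

true dip 22°, dip direction 290°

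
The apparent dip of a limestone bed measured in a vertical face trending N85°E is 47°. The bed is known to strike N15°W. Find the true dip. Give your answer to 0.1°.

The section is 80° from the strike.
tan(true dip) = tan 47° / sin 80° = 1.0889
δ = arctan(1.0889) = 47.44°

47.4°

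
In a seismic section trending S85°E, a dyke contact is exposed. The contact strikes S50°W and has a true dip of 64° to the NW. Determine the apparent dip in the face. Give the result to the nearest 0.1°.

55.4°

The section lies 45° from the strike.
tan(apparent dip) = tan 64° · sin 45° = 1.4498
α = arctan(1.4498) = 55.40°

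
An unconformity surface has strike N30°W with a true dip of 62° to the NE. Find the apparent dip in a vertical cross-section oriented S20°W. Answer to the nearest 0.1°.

55.2°

The strike is N30°W and the section trends S20°W; the acute angle between them is β = 50°.
tan(apparent dip) = tan 62° · sin 50° = 1.4407
α = arctan(1.4407) = 55.24°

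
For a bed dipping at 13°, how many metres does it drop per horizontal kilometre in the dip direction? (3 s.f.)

drop per km = 1000 × tan 13° = 1000 × 0.2309

231 m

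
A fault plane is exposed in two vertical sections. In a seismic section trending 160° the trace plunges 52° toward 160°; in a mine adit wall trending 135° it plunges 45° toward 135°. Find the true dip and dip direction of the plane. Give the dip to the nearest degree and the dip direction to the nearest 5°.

true dip 53°, dip direction 175°

Represent each trace as a vector plunging at its apparent dip toward its trend (east-north-up frame): v₁ = (0.211, -0.579, -0.788), v₂ = (0.500, -0.500, -0.707).
Cross product v₁ × v₂ gives the pole to the plane: n ∝ (0.015, -0.245, 0.184).
Dip δ = arctan(|n_h|/n_z) = arctan(0.246/0.184) = 53.2°.
Dip direction = atan2(0.015, -0.245) = 176° (azimuth of n's horizontal projection).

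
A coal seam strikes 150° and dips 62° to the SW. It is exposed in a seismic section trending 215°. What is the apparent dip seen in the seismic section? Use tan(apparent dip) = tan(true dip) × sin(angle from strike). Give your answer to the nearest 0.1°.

Angle between strike (150°) and section (215°): β = 65°.
tan(apparent dip) = tan 62° · sin 65° = 1.7045
apparent dip = arctan 1.7045 = 59.60°

59.6°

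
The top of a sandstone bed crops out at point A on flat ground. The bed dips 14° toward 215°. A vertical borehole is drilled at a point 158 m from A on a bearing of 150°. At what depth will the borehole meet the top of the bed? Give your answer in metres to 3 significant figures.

16.6 m

The hole lies 65° from the dip direction, so the down-dip offset is 158 × cos 65° = 66.77 m.
Depth = down-dip offset × tan(dip) = 66.77 × tan 14° = 66.77 × 0.2493
Depth = 16.65 m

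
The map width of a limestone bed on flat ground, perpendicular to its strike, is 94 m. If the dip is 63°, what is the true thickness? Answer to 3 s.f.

True thickness t = w · sin(dip) = 94 × sin 63°
t = 94 × 0.8910 = 83.755 m

83.8 m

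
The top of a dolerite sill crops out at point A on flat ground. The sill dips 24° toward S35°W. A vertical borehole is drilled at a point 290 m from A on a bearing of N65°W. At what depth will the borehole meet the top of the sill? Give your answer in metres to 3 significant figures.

22.4 m

The hole lies 80° from the dip direction, so the down-dip offset is 290 × cos 80° = 50.36 m.
Depth = down-dip offset × tan(dip) = 50.36 × tan 24° = 50.36 × 0.4452
Depth = 22.42 m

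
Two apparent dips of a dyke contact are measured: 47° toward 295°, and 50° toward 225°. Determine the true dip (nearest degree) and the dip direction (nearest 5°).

The two traces are lines in the plane: v₁ = (sin 295°·cos 47°, cos 295°·cos 47°, −sin 47°), v₂ = (sin 225°·cos 50°, cos 225°·cos 50°, −sin 50°).
The plane normal is n = v₁ × v₂ ∝ (-0.553, -0.141, 0.412).
Dip δ = arctan(|n_h|/n_z) = arctan(0.571/0.412) = 54.2°.
Dip direction = atan2(-0.553, -0.141) = 256° (azimuth of n's horizontal projection).

true dip 54°, dip direction 255°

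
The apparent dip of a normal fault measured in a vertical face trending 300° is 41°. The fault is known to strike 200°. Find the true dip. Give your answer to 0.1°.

β = acute angle between strike 200° and section 300° = 80°.
tan δ = tan α / sin β = tan 41° / sin 80° = 0.8693 / 0.9848 = 0.8827
true dip = arctan 0.8827 = 41.43°

41.4°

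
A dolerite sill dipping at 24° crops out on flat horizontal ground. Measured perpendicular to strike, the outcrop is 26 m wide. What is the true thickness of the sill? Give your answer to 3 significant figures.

True thickness t = w · sin(dip) = 26 × sin 24°
t = 26 × 0.4067 = 10.575 m

10.6 m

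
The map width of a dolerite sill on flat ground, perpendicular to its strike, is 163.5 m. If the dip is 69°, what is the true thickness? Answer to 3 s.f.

153 m

True thickness t = w · sin(dip) = 163.5 × sin 69°
t = 163.5 × 0.9336 = 152.640 m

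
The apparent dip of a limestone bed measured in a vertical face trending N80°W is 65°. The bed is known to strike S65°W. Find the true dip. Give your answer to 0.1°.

75.0°

The section is 35° from the strike.
tan δ = tan α / sin β = tan 65° / sin 35° = 2.1445 / 0.5736 = 3.7388
δ = arctan(3.7388) = 75.03°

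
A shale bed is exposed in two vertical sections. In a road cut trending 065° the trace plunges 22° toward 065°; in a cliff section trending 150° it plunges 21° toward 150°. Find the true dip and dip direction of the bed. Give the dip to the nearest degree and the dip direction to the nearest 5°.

Represent each trace as a vector plunging at its apparent dip toward its trend (east-north-up frame): v₁ = (0.840, 0.392, -0.375), v₂ = (0.467, -0.809, -0.358).
Cross product v₁ × v₂ gives the pole to the plane: n ∝ (0.443, -0.126, 0.862).
tan δ = √(n_x²+n_y²)/n_z = 0.461/0.862, so δ = 28.1°.
Dip direction = atan2(0.443, -0.126) = 106° (azimuth of n's horizontal projection).

true dip 28°, dip direction 105°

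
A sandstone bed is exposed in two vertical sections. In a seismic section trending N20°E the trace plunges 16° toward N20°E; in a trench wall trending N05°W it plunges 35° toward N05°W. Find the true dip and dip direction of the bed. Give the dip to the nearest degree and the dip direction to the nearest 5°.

Represent each trace as a vector plunging at its apparent dip toward its trend (east-north-up frame): v₁ = (0.329, 0.903, -0.276), v₂ = (-0.071, 0.816, -0.574).
Cross product v₁ × v₂ gives the pole to the plane: n ∝ (-0.293, 0.208, 0.333).
Dip δ = arctan(|n_h|/n_z) = arctan(0.360/0.333) = 47.2°.
Dip direction = azimuth of (n_x, n_y) = atan2(-0.293, 0.208) = 305°.

true dip 47°, dip direction 305°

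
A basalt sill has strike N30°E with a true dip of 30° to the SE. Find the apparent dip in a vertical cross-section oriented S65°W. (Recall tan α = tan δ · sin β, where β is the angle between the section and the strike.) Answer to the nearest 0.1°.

The strike is N30°E and the section trends S65°W; the acute angle between them is β = 35°.
tan α = tan 30° × sin 35° = 0.5774 × 0.5736 = 0.3312
apparent dip = arctan 0.3312 = 18.32°

18.3°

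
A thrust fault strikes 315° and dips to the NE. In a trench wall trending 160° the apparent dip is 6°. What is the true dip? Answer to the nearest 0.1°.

14.0°

The section is 25° from the strike.
tan δ = tan α / sin β = tan 6° / sin 25° = 0.1051 / 0.4226 = 0.2487
δ = arctan(0.2487) = 13.97°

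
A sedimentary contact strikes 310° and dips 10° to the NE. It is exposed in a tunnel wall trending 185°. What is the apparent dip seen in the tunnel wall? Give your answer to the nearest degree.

8°

Angle between strike (310°) and section (185°): β = 55°.
tan(apparent dip) = tan 10° · sin 55° = 0.1444
apparent dip = arctan 0.1444 = 8.22°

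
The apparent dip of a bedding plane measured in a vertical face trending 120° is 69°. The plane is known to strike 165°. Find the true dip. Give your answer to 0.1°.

74.8°

The section is 45° from the strike.
tan(true dip) = tan 69° / sin 45° = 3.6842
δ = arctan(3.6842) = 74.81°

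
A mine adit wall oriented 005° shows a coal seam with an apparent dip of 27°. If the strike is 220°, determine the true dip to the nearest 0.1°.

β = acute angle between strike 220° and section 005° = 35°.
tan(true dip) = tan 27° / sin 35° = 0.8883
δ = arctan(0.8883) = 41.62°

41.6°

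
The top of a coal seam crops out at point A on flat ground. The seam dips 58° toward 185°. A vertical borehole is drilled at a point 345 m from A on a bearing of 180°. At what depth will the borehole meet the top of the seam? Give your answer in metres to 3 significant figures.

550 m

The hole lies 5° from the dip direction, so the down-dip offset is 345 × cos 5° = 343.69 m.
Depth = down-dip offset × tan(dip) = 343.69 × tan 58° = 343.69 × 1.6003
Depth = 550.01 m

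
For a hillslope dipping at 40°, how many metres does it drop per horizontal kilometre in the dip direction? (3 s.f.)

839 m

drop per km = 1000 × tan 40° = 1000 × 0.8391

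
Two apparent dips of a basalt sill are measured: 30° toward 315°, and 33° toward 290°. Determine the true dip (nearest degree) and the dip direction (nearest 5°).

Each apparent-dip line lies in the plane. As unit vectors (x east, y north, z up), v₁ plunges 30°→315° and v₂ plunges 33°→290°.
n = v₁ × v₂ = (-0.190, 0.061, 0.307) (taken with n_z > 0).
tan δ = √(n_x²+n_y²)/n_z = 0.200/0.307, so δ = 33.0°.
Dip direction = azimuth of (n_x, n_y) = atan2(-0.190, 0.061) = 288°.

true dip 33°, dip direction 290°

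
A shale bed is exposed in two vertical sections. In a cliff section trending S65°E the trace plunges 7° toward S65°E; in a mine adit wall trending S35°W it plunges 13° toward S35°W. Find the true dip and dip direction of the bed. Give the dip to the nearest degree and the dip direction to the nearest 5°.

true dip 16°, dip direction 180°

Each apparent-dip line lies in the plane. As unit vectors (x east, y north, z up), v₁ plunges 7°→S65°E and v₂ plunges 13°→S35°W.
The plane normal is n = v₁ × v₂ ∝ (0.003, -0.270, 0.952).
Dip δ = arctan(|n_h|/n_z) = arctan(0.270/0.952) = 15.9°.
The horizontal component of n points toward azimuth atan2(n_x, n_y) = 179°, the dip direction.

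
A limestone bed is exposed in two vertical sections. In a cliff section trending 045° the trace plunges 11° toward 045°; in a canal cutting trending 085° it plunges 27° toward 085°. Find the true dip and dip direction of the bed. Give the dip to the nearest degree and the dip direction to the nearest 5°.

true dip 31°, dip direction 115°

Represent each trace as a vector plunging at its apparent dip toward its trend (east-north-up frame): v₁ = (0.694, 0.694, -0.191), v₂ = (0.888, 0.078, -0.454).
The plane normal is n = v₁ × v₂ ∝ (0.300, -0.146, 0.562).
tan δ = √(n_x²+n_y²)/n_z = 0.334/0.562, so δ = 30.7°.
The horizontal component of n points toward azimuth atan2(n_x, n_y) = 116°, the dip direction.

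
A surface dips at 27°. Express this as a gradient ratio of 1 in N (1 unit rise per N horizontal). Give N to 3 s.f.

1 : N means tan θ = 1/N, so N = 1/tan 27° = 1/0.5095

1 in 1.96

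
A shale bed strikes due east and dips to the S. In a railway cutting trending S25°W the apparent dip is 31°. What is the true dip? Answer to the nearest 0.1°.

β = acute angle between strike due east and section S25°W = 65°.
tan(true dip) = tan 31° / sin 65° = 0.6630
δ = arctan(0.6630) = 33.54°

33.5°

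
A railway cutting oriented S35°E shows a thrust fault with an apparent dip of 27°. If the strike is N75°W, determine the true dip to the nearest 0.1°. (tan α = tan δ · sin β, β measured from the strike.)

38.4°

β = acute angle between strike N75°W and section S35°E = 40°.
tan(true dip) = tan 27° / sin 40° = 0.7927
δ = arctan(0.7927) = 38.40°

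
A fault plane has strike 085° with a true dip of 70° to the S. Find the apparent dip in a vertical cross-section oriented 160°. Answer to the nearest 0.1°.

Angle between strike (085°) and section (160°): β = 75°.
tan(apparent dip) = tan 70° · sin 75° = 2.6539
α = arctan(2.6539) = 69.35°

69.4°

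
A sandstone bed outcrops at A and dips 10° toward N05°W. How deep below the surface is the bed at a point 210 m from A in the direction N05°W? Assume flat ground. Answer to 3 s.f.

The hole is directly down-dip from the outcrop, so the down-dip offset is 210 m.
Depth = down-dip offset × tan(dip) = 210.00 × tan 10° = 210.00 × 0.1763
Depth = 37.03 m

37.0 m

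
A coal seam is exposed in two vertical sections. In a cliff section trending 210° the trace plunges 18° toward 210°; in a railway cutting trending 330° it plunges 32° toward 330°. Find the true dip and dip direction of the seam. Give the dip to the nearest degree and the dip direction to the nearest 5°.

Each apparent-dip line lies in the plane. As unit vectors (x east, y north, z up), v₁ plunges 18°→210° and v₂ plunges 32°→330°.
The plane normal is n = v₁ × v₂ ∝ (-0.663, 0.121, 0.698).
Dip δ = arctan(|n_h|/n_z) = arctan(0.674/0.698) = 44.0°.
Dip direction = azimuth of (n_x, n_y) = atan2(-0.663, 0.121) = 280°.

true dip 44°, dip direction 280°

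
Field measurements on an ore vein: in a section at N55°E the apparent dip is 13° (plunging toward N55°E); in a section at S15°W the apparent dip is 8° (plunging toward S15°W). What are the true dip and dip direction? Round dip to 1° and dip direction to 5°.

The two traces are lines in the plane: v₁ = (sin 55°·cos 13°, cos 55°·cos 13°, −sin 13°), v₂ = (sin 195°·cos 8°, cos 195°·cos 8°, −sin 8°).
Cross product v₁ × v₂ gives the pole to the plane: n ∝ (0.293, -0.169, 0.620).
True dip = arccos(n_z / |n|) = arccos(0.8780) = 28.6°.
The horizontal component of n points toward azimuth atan2(n_x, n_y) = 120°, the dip direction.

true dip 29°, dip direction 120°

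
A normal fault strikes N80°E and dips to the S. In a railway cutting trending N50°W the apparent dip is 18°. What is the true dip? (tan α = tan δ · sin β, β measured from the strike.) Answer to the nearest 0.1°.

23.0°

β = acute angle between strike N80°E and section N50°W = 50°.
tan δ = tan α / sin β = tan 18° / sin 50° = 0.3249 / 0.7660 = 0.4242
true dip = arctan 0.4242 = 22.98°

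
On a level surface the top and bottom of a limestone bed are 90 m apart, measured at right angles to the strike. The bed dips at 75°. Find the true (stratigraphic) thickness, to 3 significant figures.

True thickness t = w · sin(dip) = 90 × sin 75°
t = 90 × 0.9659 = 86.933 m

86.9 m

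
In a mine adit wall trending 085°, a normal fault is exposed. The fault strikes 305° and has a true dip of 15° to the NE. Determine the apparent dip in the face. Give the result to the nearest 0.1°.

Angle between strike (305°) and section (085°): β = 40°.
tan(apparent dip) = tan 15° · sin 40° = 0.1722
apparent dip = arctan 0.1722 = 9.77°

9.8°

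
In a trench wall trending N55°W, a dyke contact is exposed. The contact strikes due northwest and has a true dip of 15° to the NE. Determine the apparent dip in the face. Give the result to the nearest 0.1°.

The strike is due northwest and the section trends N55°W; the acute angle between them is β = 10°.
tan(apparent dip) = tan 15° · sin 10° = 0.0465
apparent dip = arctan 0.0465 = 2.66°

2.7°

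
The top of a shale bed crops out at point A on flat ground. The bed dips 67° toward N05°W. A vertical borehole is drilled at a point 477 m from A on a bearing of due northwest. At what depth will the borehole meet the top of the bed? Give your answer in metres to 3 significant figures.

861 m

The hole lies 40° from the dip direction, so the down-dip offset is 477 × cos 40° = 365.40 m.
Depth = down-dip offset × tan(dip) = 365.40 × tan 67° = 365.40 × 2.3559
Depth = 860.84 m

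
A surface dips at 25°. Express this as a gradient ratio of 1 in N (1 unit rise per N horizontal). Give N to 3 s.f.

1 : N means tan θ = 1/N, so N = 1/tan 25° = 1/0.4663

1 in 2.14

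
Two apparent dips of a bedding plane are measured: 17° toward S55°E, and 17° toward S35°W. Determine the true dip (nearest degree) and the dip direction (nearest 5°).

Represent each trace as a vector plunging at its apparent dip toward its trend (east-north-up frame): v₁ = (0.783, -0.549, -0.292), v₂ = (-0.549, -0.783, -0.292).
n = v₁ × v₂ = (0.069, -0.389, 0.915) (taken with n_z > 0).
True dip = arccos(n_z / |n|) = arccos(0.9179) = 23.4°.
Dip direction = atan2(0.069, -0.389) = 170° (azimuth of n's horizontal projection).

true dip 23°, dip direction 170°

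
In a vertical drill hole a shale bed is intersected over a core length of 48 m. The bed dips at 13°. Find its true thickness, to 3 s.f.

46.8 m

True thickness t = h · cos(dip) = 48 × cos 13°
t = 48 × 0.9744 = 46.770 m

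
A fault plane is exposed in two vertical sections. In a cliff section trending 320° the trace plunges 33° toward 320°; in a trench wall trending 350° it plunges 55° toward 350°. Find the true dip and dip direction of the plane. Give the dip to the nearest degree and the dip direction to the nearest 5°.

true dip 62°, dip direction 030°

Represent each trace as a vector plunging at its apparent dip toward its trend (east-north-up frame): v₁ = (-0.539, 0.642, -0.545), v₂ = (-0.100, 0.565, -0.819).
The plane normal is n = v₁ × v₂ ∝ (0.219, 0.387, 0.241).
tan δ = √(n_x²+n_y²)/n_z = 0.445/0.241, so δ = 61.6°.
The horizontal component of n points toward azimuth atan2(n_x, n_y) = 29°, the dip direction.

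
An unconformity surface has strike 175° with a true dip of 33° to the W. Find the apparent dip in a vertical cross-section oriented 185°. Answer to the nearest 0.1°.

Angle between strike (175°) and section (185°): β = 10°.
tan α = tan 33° × sin 10° = 0.6494 × 0.1736 = 0.1128
α = arctan(0.1128) = 6.43°

6.4°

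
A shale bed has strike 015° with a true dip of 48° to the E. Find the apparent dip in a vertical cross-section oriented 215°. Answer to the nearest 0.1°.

20.8°

The strike is 015° and the section trends 215°; the acute angle between them is β = 20°.
tan α = tan 48° × sin 20° = 1.1106 × 0.3420 = 0.3799
apparent dip = arctan 0.3799 = 20.80°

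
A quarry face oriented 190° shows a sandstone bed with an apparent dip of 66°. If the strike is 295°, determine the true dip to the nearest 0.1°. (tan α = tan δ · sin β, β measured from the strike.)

The section is 75° from the strike.
tan δ = tan α / sin β = tan 66° / sin 75° = 2.2460 / 0.9659 = 2.3253
δ = arctan(2.3253) = 66.73°

66.7°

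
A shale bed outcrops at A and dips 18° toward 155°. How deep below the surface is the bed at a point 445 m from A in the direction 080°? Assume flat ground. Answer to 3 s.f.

37.4 m

The hole lies 75° from the dip direction, so the down-dip offset is 445 × cos 75° = 115.17 m.
Depth = down-dip offset × tan(dip) = 115.17 × tan 18° = 115.17 × 0.3249
Depth = 37.42 m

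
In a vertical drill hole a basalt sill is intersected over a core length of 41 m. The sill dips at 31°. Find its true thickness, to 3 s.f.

35.1 m

True thickness t = h · cos(dip) = 41 × cos 31°
t = 41 × 0.8572 = 35.144 m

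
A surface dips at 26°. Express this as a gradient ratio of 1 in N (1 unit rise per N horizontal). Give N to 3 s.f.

1 in 2.05

1 : N means tan θ = 1/N, so N = 1/tan 26° = 1/0.4877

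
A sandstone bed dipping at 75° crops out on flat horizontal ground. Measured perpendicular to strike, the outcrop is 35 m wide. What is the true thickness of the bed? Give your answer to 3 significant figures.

True thickness t = w · sin(dip) = 35 × sin 75°
t = 35 × 0.9659 = 33.807 m

33.8 m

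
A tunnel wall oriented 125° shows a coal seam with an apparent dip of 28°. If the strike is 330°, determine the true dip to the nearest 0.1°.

β = acute angle between strike 330° and section 125° = 25°.
tan(true dip) = tan 28° / sin 25° = 1.2581
true dip = arctan 1.2581 = 51.52°

51.5°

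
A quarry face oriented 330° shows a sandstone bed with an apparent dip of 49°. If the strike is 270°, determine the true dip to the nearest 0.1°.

The section is 60° from the strike.
tan(true dip) = tan 49° / sin 60° = 1.3283
true dip = arctan 1.3283 = 53.03°

53.0°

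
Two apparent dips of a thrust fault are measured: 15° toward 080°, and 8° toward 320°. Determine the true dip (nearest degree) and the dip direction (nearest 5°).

true dip 23°, dip direction 030°

Each apparent-dip line lies in the plane. As unit vectors (x east, y north, z up), v₁ plunges 15°→080° and v₂ plunges 8°→320°.
Cross product v₁ × v₂ gives the pole to the plane: n ∝ (0.173, 0.297, 0.828).
True dip = arccos(n_z / |n|) = arccos(0.9236) = 22.5°.
Dip direction = atan2(0.173, 0.297) = 30° (azimuth of n's horizontal projection).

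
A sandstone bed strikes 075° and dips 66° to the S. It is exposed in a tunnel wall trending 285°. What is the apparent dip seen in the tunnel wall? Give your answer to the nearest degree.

48°

The strike is 075° and the section trends 285°; the acute angle between them is β = 30°.
tan α = tan 66° × sin 30° = 2.2460 × 0.5000 = 1.1230
apparent dip = arctan 1.1230 = 48.32°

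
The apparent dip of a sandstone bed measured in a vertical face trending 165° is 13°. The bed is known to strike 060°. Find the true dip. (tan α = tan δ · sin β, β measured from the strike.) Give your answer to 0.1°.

β = acute angle between strike 060° and section 165° = 75°.
tan(true dip) = tan 13° / sin 75° = 0.2390
true dip = arctan 0.2390 = 13.44°

13.4°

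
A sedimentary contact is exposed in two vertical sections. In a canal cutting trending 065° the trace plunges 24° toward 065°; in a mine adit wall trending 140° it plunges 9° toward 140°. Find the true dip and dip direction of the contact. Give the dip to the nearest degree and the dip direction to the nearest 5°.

true dip 24°, dip direction 070°

The two traces are lines in the plane: v₁ = (sin 65°·cos 24°, cos 65°·cos 24°, −sin 24°), v₂ = (sin 140°·cos 9°, cos 140°·cos 9°, −sin 9°).
n = v₁ × v₂ = (0.368, 0.129, 0.872) (taken with n_z > 0).
tan δ = √(n_x²+n_y²)/n_z = 0.390/0.872, so δ = 24.1°.
The horizontal component of n points toward azimuth atan2(n_x, n_y) = 71°, the dip direction.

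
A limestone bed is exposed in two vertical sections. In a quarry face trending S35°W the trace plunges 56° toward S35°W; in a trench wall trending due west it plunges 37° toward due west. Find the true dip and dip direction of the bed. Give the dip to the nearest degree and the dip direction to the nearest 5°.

The two traces are lines in the plane: v₁ = (sin 215°·cos 56°, cos 215°·cos 56°, −sin 56°), v₂ = (sin 270°·cos 37°, cos 270°·cos 37°, −sin 37°).
Cross product v₁ × v₂ gives the pole to the plane: n ∝ (-0.276, -0.469, 0.366).
tan δ = √(n_x²+n_y²)/n_z = 0.544/0.366, so δ = 56.1°.
The horizontal component of n points toward azimuth atan2(n_x, n_y) = 210°, the dip direction.

true dip 56°, dip direction 210°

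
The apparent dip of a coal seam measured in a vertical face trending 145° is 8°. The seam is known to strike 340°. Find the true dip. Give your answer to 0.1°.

28.5°

β = acute angle between strike 340° and section 145° = 15°.
tan δ = tan α / sin β = tan 8° / sin 15° = 0.1405 / 0.2588 = 0.5430
true dip = arctan 0.5430 = 28.50°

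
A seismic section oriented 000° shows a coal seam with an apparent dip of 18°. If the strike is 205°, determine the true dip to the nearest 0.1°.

37.6°

The section is 25° from the strike.
tan δ = tan α / sin β = tan 18° / sin 25° = 0.3249 / 0.4226 = 0.7688
true dip = arctan 0.7688 = 37.55°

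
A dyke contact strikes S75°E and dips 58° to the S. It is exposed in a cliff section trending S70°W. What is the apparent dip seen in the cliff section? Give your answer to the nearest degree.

The section lies 35° from the strike.
tan α = tan 58° × sin 35° = 1.6003 × 0.5736 = 0.9179
apparent dip = arctan 0.9179 = 42.55°

43°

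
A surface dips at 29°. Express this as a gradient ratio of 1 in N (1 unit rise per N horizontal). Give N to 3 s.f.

1 : N means tan θ = 1/N, so N = 1/tan 29° = 1/0.5543

1 in 1.80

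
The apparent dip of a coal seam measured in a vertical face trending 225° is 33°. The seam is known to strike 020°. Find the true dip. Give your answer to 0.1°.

56.9°

The section is 25° from the strike.
tan δ = tan α / sin β = tan 33° / sin 25° = 0.6494 / 0.4226 = 1.5366
true dip = arctan 1.5366 = 56.94°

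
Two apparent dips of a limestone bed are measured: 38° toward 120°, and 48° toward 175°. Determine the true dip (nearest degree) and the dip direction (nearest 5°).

Represent each trace as a vector plunging at its apparent dip toward its trend (east-north-up frame): v₁ = (0.682, -0.394, -0.616), v₂ = (0.058, -0.667, -0.743).
n = v₁ × v₂ = (0.118, -0.471, 0.432) (taken with n_z > 0).
Dip δ = arctan(|n_h|/n_z) = arctan(0.486/0.432) = 48.4°.
Dip direction = azimuth of (n_x, n_y) = atan2(0.118, -0.471) = 166°.

true dip 48°, dip direction 165°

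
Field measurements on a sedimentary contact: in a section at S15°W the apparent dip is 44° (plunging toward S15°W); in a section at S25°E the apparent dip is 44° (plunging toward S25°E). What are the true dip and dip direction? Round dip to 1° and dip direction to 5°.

true dip 46°, dip direction 175°

The two traces are lines in the plane: v₁ = (sin 195°·cos 44°, cos 195°·cos 44°, −sin 44°), v₂ = (sin 155°·cos 44°, cos 155°·cos 44°, −sin 44°).
Cross product v₁ × v₂ gives the pole to the plane: n ∝ (0.030, -0.341, 0.333).
Dip δ = arctan(|n_h|/n_z) = arctan(0.342/0.333) = 45.8°.
Dip direction = azimuth of (n_x, n_y) = atan2(0.030, -0.341) = 175°.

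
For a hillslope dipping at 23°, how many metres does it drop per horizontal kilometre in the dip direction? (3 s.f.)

drop per km = 1000 × tan 23° = 1000 × 0.4245

424 m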